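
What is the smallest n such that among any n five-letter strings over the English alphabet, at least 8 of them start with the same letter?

There are 26 possible first letters acting as pigeonholes.
With 26 × 7 = 182 five-letter strings over the English alphabet we could place exactly 7 in each, with no class reaching 8.
One more forces some class to hold 8, so 182 + 1 = 183.

183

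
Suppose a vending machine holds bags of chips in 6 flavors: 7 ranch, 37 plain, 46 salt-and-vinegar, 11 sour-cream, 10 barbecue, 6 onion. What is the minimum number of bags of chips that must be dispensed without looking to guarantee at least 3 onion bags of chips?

The worst case draws every non-onion bag of chips first: 7 + 37 + 46 + 11 + 10 = 111.
The next 3 draws are then forced to be onion, giving 111 + 3 = 114.

114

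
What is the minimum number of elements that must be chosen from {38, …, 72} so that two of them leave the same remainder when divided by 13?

Group the integers by remainder mod 13; there are 13 residue classes, each nonempty in this range.
Choosing one from each class (13 integers) avoids any shared remainder.
One more choice must repeat a class, so two differ by a multiple of 13. Hence 13 + 1 = 14.

14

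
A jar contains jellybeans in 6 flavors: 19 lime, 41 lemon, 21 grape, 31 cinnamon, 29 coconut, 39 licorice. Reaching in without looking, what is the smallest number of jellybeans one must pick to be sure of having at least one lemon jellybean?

140

To avoid lemon jellybeans as long as possible, exhaust the other 5 flavors first.
The worst case draws every non-lemon jellybean first: 19 + 21 + 31 + 29 + 39 = 139.
The next draw is then forced to be lemon, giving 139 + 1 = 140.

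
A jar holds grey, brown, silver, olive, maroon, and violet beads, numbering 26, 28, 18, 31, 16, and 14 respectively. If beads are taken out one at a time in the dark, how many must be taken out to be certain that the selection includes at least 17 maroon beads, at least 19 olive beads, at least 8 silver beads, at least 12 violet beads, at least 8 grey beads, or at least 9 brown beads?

68

The worst case stops just short of every target: 7 grey, 8 brown, 7 silver, 18 olive, 16 maroon, 11 violet — 7 + 8 + 7 + 18 + 16 + 11 = 67 beads.
One more bead must push some color to its target, so 67 + 1 = 68.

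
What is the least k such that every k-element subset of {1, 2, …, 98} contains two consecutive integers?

50

Partition {1, …, 98} into 49 pairs: {1,2}, {3,4}, …, {97,98}.
Choosing 49 integers — say the 49 even numbers 2, 4, …, 98 — takes one from each pair and avoids the property.
Choosing 50 forces two into the same pair by pigeonhole, and those are consecutive. So 50.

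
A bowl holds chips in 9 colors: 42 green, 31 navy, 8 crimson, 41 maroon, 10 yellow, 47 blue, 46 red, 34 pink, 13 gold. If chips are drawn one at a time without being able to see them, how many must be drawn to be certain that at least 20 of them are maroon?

251

To avoid maroon chips as long as possible, exhaust the other 8 colors first.
The worst case draws every non-maroon chip first: 42 + 31 + 8 + 10 + 47 + 46 + 34 + 13 = 231.
The next 20 draws are then forced to be maroon, giving 231 + 20 = 251.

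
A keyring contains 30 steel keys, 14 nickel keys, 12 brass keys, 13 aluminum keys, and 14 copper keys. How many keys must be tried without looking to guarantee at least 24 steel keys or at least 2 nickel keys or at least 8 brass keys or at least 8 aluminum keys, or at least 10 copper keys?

The worst case stops just short of every target: 23 steel, 1 nickel, 7 brass, 7 aluminum, 9 copper — 23 + 1 + 7 + 7 + 9 = 47 keys.
One more key must push some type to its target, so 47 + 1 = 48.

48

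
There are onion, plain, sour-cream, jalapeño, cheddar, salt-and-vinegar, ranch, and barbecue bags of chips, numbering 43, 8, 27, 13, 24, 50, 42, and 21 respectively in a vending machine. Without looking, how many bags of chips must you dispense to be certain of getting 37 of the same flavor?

202

In the worst case we take at most 36 of each flavor, but all 8 plain, all 27 sour-cream, all 13 jalapeño, all 24 cheddar, and all 21 barbecue (fewer than 36), giving 36 + 8 + 27 + 13 + 24 + 36 + 36 + 21 = 201.
One more bag of chips then forces some flavor to 37, so 201 + 1 = 202.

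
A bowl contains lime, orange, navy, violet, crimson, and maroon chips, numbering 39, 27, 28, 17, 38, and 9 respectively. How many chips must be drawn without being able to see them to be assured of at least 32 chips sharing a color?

144

In the worst case we take at most 31 of each color, but all 27 orange, all 28 navy, all 17 violet, and all 9 maroon (fewer than 31), giving 31 + 27 + 28 + 17 + 31 + 9 = 143.
One more chip then forces some color to 32, so 143 + 1 = 144.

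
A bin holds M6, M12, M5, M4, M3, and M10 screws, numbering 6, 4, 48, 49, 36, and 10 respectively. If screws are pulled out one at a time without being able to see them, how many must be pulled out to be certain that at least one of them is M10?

144

To avoid M10 screws as long as possible, exhaust the other 5 sizes first.
The worst case draws every non-M10 screw first: 6 + 4 + 48 + 49 + 36 = 143.
The next draw is then forced to be M10, giving 143 + 1 = 144.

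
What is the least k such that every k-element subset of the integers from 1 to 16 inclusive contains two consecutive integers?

9

Partition {1, …, 16} into 8 pairs: {1,2}, {3,4}, …, {15,16}.
Choosing 8 integers — say the 8 even numbers 2, 4, …, 16 — takes one from each pair and avoids the property.
Choosing 9 forces two into the same pair by pigeonhole, and those are consecutive. So 9.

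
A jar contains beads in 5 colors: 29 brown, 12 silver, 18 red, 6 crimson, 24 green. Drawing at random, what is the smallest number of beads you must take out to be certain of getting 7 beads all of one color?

31

The worst case takes 6 beads of each color without reaching 7 of any: 5 × 6 = 30.
The next bead must bring some color to 7, so 30 + 1 = 31.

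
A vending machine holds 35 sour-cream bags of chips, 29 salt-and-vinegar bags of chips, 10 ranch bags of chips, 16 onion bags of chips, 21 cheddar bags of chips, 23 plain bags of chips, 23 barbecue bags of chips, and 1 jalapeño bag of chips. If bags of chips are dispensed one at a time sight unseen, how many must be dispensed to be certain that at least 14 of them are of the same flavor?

90

In the worst case we take at most 13 of each flavor, but all 10 ranch and all 1 jalapeño (fewer than 13), giving 13 + 13 + 10 + 13 + 13 + 13 + 13 + 1 = 89.
One more bag of chips then forces some flavor to 14, so 89 + 1 = 90.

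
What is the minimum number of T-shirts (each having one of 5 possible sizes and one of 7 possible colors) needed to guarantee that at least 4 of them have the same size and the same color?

106

There are 5 × 7 = 35 (size, color) combinations acting as pigeonholes.
With 35 × 3 = 105 T-shirts we could place exactly 3 in each, with no (size, color) pair reaching 4.
One more forces some (size, color) pair to hold 4, so 105 + 1 = 106.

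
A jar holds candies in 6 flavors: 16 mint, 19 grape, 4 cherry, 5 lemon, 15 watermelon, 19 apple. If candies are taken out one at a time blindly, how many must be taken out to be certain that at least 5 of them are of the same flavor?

Treat the 6 flavors as pigeonholes.
The worst case takes 4 candies of each flavor without reaching 5 of any: 6 × 4 = 24.
The next candy must bring some flavor to 5, so 24 + 1 = 25.

25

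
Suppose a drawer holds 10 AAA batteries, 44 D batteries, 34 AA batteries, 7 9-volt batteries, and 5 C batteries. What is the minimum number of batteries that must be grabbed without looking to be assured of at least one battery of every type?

96

The hardest type to obtain is C: we could draw every other battery first — 100 − 5 = 95 batteries — without a single C one.
The next draw must be C, so 95 + 1 = 96.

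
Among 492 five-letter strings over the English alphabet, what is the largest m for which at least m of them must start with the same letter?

The 492 five-letter strings over the English alphabet fall into 26 possible first letters.
If each of the 26 possible first letters held at most 18, the total would be at most 26 × 18 = 468 < 492, a contradiction.
So at least one holds ⌈492/26⌉ = 19.

19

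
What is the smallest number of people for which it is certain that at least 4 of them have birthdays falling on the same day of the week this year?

There are 7 days of the week acting as pigeonholes.
With 7 × 3 = 21 people we could place exactly 3 in each, with no class reaching 4.
One more forces some class to hold 4, so 21 + 1 = 22.

22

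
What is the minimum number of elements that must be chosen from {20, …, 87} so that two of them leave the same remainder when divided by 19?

20

Group the integers by remainder mod 19; there are 19 residue classes, each nonempty in this range.
Choosing one from each class (19 integers) avoids any shared remainder.
One more choice must repeat a class, so two differ by a multiple of 19. Hence 19 + 1 = 20.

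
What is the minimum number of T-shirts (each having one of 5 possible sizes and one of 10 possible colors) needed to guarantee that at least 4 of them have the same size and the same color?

151

There are 5 × 10 = 50 (size, color) combinations acting as pigeonholes.
With 50 × 3 = 150 T-shirts we could place exactly 3 in each, with no (size, color) pair reaching 4.
One more forces some (size, color) pair to hold 4, so 150 + 1 = 151.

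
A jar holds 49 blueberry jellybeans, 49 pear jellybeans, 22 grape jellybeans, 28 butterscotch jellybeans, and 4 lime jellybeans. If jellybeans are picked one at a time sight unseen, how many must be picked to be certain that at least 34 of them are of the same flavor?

121

Treat the 5 flavors as pigeonholes.
In the worst case we take at most 33 of each flavor, but all 22 grape, all 28 butterscotch, and all 4 lime (fewer than 33), giving 33 + 33 + 22 + 28 + 4 = 120.
One more jellybean then forces some flavor to 34, so 120 + 1 = 121.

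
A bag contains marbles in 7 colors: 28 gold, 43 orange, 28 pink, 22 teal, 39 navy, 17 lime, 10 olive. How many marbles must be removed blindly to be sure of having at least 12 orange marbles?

156

The worst case draws every non-orange marble first: 28 + 28 + 22 + 39 + 17 + 10 = 144.
The next 12 draws are then forced to be orange, giving 144 + 12 = 156.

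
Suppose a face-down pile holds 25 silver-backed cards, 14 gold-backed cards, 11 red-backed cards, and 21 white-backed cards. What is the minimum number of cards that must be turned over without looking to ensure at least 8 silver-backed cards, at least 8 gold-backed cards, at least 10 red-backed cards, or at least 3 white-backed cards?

26

The worst case stops just short of every target: 7 silver-backed, 7 gold-backed, 9 red-backed, 2 white-backed — 7 + 7 + 9 + 2 = 25 cards.
One more card must push some back color to its target, so 25 + 1 = 26.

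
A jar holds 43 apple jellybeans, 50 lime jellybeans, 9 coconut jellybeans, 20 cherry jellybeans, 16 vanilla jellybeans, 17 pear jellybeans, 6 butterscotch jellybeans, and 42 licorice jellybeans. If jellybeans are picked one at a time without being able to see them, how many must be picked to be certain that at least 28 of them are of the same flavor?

In the worst case we take at most 27 of each flavor, but all 9 coconut, all 20 cherry, all 16 vanilla, all 17 pear, and all 6 butterscotch (fewer than 27), giving 27 + 27 + 9 + 20 + 16 + 17 + 6 + 27 = 149.
One more jellybean then forces some flavor to 28, so 149 + 1 = 150.

150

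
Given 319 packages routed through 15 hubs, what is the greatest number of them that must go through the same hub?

If each of the 15 hubs held at most 21, the total would be at most 15 × 21 = 315 < 319, a contradiction.
So at least one holds ⌈319/15⌉ = 22.

22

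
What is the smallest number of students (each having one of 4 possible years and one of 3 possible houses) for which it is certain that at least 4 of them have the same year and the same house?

There are 4 × 3 = 12 (year, house) combinations acting as pigeonholes.
With 12 × 3 = 36 students we could place exactly 3 in each, with no (year, house) pair reaching 4.
One more forces some (year, house) pair to hold 4, so 36 + 1 = 37.

37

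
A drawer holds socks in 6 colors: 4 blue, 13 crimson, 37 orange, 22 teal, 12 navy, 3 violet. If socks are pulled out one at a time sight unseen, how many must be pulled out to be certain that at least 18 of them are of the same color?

67

In the worst case we take at most 17 of each color, but all 4 blue, all 13 crimson, all 12 navy, and all 3 violet (fewer than 17), giving 4 + 13 + 17 + 17 + 12 + 3 = 66.
One more sock then forces some color to 18, so 66 + 1 = 67.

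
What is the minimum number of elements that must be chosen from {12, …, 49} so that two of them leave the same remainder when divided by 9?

Group the integers by remainder mod 9; there are 9 residue classes, each nonempty in this range.
Choosing one from each class (9 integers) avoids any shared remainder.
One more choice must repeat a class, so two differ by a multiple of 9. Hence 9 + 1 = 10.

10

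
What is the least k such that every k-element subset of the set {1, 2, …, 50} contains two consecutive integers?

26

Partition {1, …, 50} into 25 pairs: {1,2}, {3,4}, …, {49,50}.
Choosing 25 integers — say the 25 even numbers 2, 4, …, 50 — takes one from each pair and avoids the property.
Choosing 26 forces two into the same pair by pigeonhole, and those are consecutive. So 26.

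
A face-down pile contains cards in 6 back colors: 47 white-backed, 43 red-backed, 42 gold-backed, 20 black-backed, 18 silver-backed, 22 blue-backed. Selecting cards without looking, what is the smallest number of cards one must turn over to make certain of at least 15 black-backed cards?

187

To avoid black-backed cards as long as possible, exhaust the other 5 back colors first.
The worst case draws every non-black-backed card first: 47 + 43 + 42 + 18 + 22 = 172.
The next 15 draws are then forced to be black-backed, giving 172 + 15 = 187.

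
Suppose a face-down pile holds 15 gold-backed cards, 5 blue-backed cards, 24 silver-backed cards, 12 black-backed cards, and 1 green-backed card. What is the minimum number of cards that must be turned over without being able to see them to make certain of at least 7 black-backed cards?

52

To avoid black-backed cards as long as possible, exhaust the other 4 back colors first.
The worst case draws every non-black-backed card first: 15 + 5 + 24 + 1 = 45.
The next 7 draws are then forced to be black-backed, giving 45 + 7 = 52.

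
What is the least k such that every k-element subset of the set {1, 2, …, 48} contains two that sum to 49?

Partition {1, …, 48} into 24 pairs: {1,48}, {2,47}, …, {24,25}.
Choosing 24 integers — say the integers 1 through 24 — takes one from each pair and avoids the property.
Choosing 25 forces two into the same pair by pigeonhole, and those sum to 49. So 25.

25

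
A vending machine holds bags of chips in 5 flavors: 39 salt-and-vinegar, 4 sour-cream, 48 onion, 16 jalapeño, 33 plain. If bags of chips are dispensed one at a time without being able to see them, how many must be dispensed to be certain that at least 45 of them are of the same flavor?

In the worst case we take at most 44 of each flavor, but all 39 salt-and-vinegar, all 4 sour-cream, all 16 jalapeño, and all 33 plain (fewer than 44), giving 39 + 4 + 44 + 16 + 33 = 136.
One more bag of chips then forces some flavor to 45, so 136 + 1 = 137.

137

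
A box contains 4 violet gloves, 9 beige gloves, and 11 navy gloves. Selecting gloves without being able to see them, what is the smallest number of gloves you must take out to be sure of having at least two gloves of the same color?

The worst case takes 1 glove of each color without reaching 2 of any: 3 × 1 = 3.
The next glove must bring some color to 2, so 3 + 1 = 4.

4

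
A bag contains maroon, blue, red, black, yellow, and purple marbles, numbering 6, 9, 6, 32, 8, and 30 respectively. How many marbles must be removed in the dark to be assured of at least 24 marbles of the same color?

76

In the worst case we take at most 23 of each color, but all 6 maroon, all 9 blue, all 6 red, and all 8 yellow (fewer than 23), giving 6 + 9 + 6 + 23 + 8 + 23 = 75.
One more marble then forces some color to 24, so 75 + 1 = 76.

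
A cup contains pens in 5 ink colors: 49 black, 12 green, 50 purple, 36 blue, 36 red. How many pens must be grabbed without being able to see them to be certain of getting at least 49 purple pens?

The worst case draws every non-purple pen first: 49 + 12 + 36 + 36 = 133.
The next 49 draws are then forced to be purple, giving 133 + 49 = 182.

182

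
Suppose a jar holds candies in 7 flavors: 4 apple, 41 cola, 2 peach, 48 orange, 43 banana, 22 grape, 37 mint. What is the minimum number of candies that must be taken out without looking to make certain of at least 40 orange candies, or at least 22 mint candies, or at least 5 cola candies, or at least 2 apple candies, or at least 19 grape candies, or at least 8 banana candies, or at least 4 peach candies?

93

Each of the 7 flavors has its own threshold; avoid all of them simultaneously.
The worst case stops just short of every target: 1 apple, 4 cola, all 2 peach, 39 orange, 7 banana, 18 grape, 21 mint — 1 + 4 + 2 + 39 + 7 + 18 + 21 = 92 candies.
One more candy must push some flavor to its target, so 92 + 1 = 93.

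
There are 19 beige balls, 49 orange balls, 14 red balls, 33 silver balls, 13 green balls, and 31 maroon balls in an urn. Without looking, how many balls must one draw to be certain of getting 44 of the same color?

154

In the worst case we take at most 43 of each color, but all 19 beige, all 14 red, all 33 silver, all 13 green, and all 31 maroon (fewer than 43), giving 19 + 43 + 14 + 33 + 13 + 31 = 153.
One more ball then forces some color to 44, so 153 + 1 = 154.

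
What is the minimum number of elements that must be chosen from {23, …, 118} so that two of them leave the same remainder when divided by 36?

37

Group the integers by remainder mod 36; there are 36 residue classes, each nonempty in this range.
Choosing one from each class (36 integers) avoids any shared remainder.
One more choice must repeat a class, so two differ by a multiple of 36. Hence 36 + 1 = 37.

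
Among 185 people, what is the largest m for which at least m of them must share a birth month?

There are 12 months of the year, which serve as the pigeonholes.
If each of the 12 months of the year held at most 15, the total would be at most 12 × 15 = 180 < 185, a contradiction.
So at least one holds ⌈185/12⌉ = 16.

16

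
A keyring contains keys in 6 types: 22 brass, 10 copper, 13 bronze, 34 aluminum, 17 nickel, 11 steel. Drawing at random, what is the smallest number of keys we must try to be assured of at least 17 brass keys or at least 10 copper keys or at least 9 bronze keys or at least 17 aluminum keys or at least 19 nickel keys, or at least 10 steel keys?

Each of the 6 types has its own threshold; avoid all of them simultaneously.
The worst case stops just short of every target: 16 brass, 9 copper, 8 bronze, 16 aluminum, all 17 nickel, 9 steel — 16 + 9 + 8 + 16 + 17 + 9 = 75 keys.
One more key must push some type to its target, so 75 + 1 = 76.

76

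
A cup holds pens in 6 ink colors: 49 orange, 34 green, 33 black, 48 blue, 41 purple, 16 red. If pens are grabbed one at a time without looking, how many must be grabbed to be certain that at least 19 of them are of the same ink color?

In the worst case we take at most 18 of each ink color, but all 16 red (fewer than 18), giving 18 + 18 + 18 + 18 + 18 + 16 = 106.
One more pen then forces some ink color to 19, so 106 + 1 = 107.

107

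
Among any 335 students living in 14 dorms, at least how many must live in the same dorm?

If each of the 14 dorms held at most 23, the total would be at most 14 × 23 = 322 < 335, a contradiction.
So at least one holds ⌈335/14⌉ = 24.

24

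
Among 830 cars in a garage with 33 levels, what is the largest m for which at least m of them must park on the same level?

26

If each of the 33 levels held at most 25, the total would be at most 33 × 25 = 825 < 830, a contradiction.
So at least one holds ⌈830/33⌉ = 26.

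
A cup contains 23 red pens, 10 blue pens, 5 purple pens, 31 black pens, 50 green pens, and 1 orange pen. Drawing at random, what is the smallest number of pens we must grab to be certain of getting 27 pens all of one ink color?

92

Treat the 6 ink colors as pigeonholes.
In the worst case we take at most 26 of each ink color, but all 23 red, all 10 blue, all 5 purple, and all 1 orange (fewer than 26), giving 23 + 10 + 5 + 26 + 26 + 1 = 91.
One more pen then forces some ink color to 27, so 91 + 1 = 92.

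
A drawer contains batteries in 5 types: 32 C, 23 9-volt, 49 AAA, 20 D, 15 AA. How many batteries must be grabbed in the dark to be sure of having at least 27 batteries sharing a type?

In the worst case we take at most 26 of each type, but all 23 9-volt, all 20 D, and all 15 AA (fewer than 26), giving 26 + 23 + 26 + 20 + 15 = 110.
One more battery then forces some type to 27, so 110 + 1 = 111.

111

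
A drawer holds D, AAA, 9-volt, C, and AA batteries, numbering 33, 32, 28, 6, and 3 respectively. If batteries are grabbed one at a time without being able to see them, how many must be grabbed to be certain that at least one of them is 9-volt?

75

The worst case draws every non-9-volt battery first: 33 + 32 + 6 + 3 = 74.
The next draw is then forced to be 9-volt, giving 74 + 1 = 75.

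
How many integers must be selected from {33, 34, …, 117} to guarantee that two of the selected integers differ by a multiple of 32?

Use the pigeonhole principle on residue classes: group the integers by remainder mod 32; there are 32 residue classes, each nonempty in this range.
Choosing one from each class (32 integers) avoids any shared remainder.
One more choice must repeat a class, so two differ by a multiple of 32. Hence 32 + 1 = 33.

33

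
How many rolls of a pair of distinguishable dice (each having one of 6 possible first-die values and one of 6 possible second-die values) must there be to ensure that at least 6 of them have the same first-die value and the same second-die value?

There are 6 × 6 = 36 (first-die value, second-die value) combinations acting as pigeonholes.
With 36 × 5 = 180 rolls of a pair of distinguishable dice we could place exactly 5 in each, with no (first-die value, second-die value) pair reaching 6.
One more forces some (first-die value, second-die value) pair to hold 6, so 180 + 1 = 181.

181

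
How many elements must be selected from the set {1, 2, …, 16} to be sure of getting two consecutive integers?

Partition {1, …, 16} into 8 pairs: {1,2}, {3,4}, …, {15,16}.
Choosing 8 integers — say the 8 even numbers 2, 4, …, 16 — takes one from each pair and avoids the property.
Choosing 9 forces two into the same pair by pigeonhole, and those are consecutive. So 9.

9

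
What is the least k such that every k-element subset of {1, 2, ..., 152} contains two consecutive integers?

77

Partition {1, …, 152} into 76 pairs: {1,2}, {3,4}, …, {151,152}.
Choosing 76 integers — say the 76 even numbers 2, 4, …, 152 — takes one from each pair and avoids the property.
Choosing 77 forces two into the same pair by pigeonhole, and those are consecutive. So 77.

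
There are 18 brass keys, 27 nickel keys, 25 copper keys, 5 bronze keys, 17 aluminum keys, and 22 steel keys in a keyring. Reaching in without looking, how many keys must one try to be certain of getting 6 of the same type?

Treat the 6 types as pigeonholes.
The worst case takes 5 keys of each type without reaching 6 of any: 6 × 5 = 30.
The next key must bring some type to 6, so 30 + 1 = 31.

31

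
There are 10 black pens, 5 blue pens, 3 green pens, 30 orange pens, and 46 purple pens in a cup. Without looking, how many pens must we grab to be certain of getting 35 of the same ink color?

Treat the 5 ink colors as pigeonholes.
In the worst case we take at most 34 of each ink color, but all 10 black, all 5 blue, all 3 green, and all 30 orange (fewer than 34), giving 10 + 5 + 3 + 30 + 34 = 82.
One more pen then forces some ink color to 35, so 82 + 1 = 83.

83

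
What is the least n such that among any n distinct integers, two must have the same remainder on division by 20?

21

Use the pigeonhole principle on residue classes: two integers differ by a multiple of 20 exactly when they share a remainder mod 20.
There are 20 residue classes mod 20, so 20 integers can all lie in distinct classes.
One more integer must repeat a residue, giving a difference divisible by 20. So n = 20 + 1 = 21.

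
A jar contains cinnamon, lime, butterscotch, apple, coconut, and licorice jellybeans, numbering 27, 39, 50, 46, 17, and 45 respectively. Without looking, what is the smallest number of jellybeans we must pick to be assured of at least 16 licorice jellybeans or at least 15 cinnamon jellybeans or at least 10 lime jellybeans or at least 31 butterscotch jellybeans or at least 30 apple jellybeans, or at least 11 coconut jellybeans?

108

Each of the 6 flavors has its own threshold; avoid all of them simultaneously.
The worst case stops just short of every target: 14 cinnamon, 9 lime, 30 butterscotch, 29 apple, 10 coconut, 15 licorice — 14 + 9 + 30 + 29 + 10 + 15 = 107 jellybeans.
One more jellybean must push some flavor to its target, so 107 + 1 = 108.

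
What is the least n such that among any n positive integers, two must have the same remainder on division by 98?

99

Two integers differ by a multiple of 98 exactly when they share a remainder mod 98.
There are 98 residue classes mod 98, so 98 integers can all lie in distinct classes.
One more integer must repeat a residue, giving a difference divisible by 98. So n = 98 + 1 = 99.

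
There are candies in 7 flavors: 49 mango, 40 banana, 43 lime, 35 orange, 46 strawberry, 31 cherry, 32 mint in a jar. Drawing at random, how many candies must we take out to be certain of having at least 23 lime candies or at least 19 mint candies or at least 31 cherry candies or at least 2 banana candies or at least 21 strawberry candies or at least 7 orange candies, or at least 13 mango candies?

110

The worst case stops just short of every target: 12 mango, 1 banana, 22 lime, 6 orange, 20 strawberry, 30 cherry, 18 mint — 12 + 1 + 22 + 6 + 20 + 30 + 18 = 109 candies.
One more candy must push some flavor to its target, so 109 + 1 = 110.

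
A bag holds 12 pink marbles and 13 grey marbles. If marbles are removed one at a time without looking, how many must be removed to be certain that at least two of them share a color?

The worst case takes 1 marble of each color without reaching 2 of any: 2 × 1 = 2.
The next marble must bring some color to 2, so 2 + 1 = 3.

3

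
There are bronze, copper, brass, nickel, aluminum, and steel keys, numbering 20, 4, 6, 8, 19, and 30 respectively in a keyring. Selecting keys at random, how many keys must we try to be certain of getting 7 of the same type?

In the worst case we take at most 6 of each type, but all 4 copper (fewer than 6), giving 6 + 4 + 6 + 6 + 6 + 6 = 34.
One more key then forces some type to 7, so 34 + 1 = 35.

35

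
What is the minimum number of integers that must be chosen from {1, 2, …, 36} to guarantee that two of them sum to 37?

Partition {1, …, 36} into 18 pairs: {1,36}, {2,35}, …, {18,19}.
Choosing 18 integers — say the integers 1 through 18 — takes one from each pair and avoids the property.
Choosing 19 forces two into the same pair by pigeonhole, and those sum to 37. So 19.

19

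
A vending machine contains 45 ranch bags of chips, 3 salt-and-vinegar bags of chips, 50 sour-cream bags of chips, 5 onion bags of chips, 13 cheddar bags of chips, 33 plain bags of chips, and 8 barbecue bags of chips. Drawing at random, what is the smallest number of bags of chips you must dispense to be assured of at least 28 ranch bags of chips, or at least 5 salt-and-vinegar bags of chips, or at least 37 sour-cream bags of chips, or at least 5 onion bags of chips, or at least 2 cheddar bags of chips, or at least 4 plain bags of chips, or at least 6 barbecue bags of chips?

The worst case stops just short of every target: 27 ranch, all 3 salt-and-vinegar, 36 sour-cream, 4 onion, 1 cheddar, 3 plain, 5 barbecue — 27 + 3 + 36 + 4 + 1 + 3 + 5 = 79 bags of chips.
One more bag of chips must push some flavor to its target, so 79 + 1 = 80.

80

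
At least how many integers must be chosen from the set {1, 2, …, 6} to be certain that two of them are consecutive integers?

Partition {1, …, 6} into 3 pairs: {1,2}, {3,4}, …, {5,6}.
Choosing 3 integers — say the 3 even numbers 2, 4, …, 6 — takes one from each pair and avoids the property.
Choosing 4 forces two into the same pair by pigeonhole, and those are consecutive. So 4.

4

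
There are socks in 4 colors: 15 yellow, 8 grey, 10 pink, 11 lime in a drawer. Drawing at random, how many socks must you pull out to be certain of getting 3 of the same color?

9

The worst case takes 2 socks of each color without reaching 3 of any: 4 × 2 = 8.
The next sock must bring some color to 3, so 8 + 1 = 9.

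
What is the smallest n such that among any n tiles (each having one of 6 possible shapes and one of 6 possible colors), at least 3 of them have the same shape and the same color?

There are 6 × 6 = 36 (shape, color) combinations acting as pigeonholes.
With 36 × 2 = 72 tiles we could place exactly 2 in each, with no (shape, color) pair reaching 3.
One more forces some (shape, color) pair to hold 3, so 72 + 1 = 73.

73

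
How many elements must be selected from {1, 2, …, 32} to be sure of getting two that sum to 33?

Partition {1, …, 32} into 16 pairs: {1,32}, {2,31}, …, {16,17}.
Choosing 16 integers — say the integers 1 through 16 — takes one from each pair and avoids the property.
Choosing 17 forces two into the same pair by pigeonhole, and those sum to 33. So 17.

17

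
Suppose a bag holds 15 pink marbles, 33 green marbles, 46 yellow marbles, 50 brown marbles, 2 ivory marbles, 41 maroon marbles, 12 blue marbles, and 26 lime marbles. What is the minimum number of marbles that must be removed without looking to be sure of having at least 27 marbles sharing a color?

160

Treat the 8 colors as pigeonholes.
In the worst case we take at most 26 of each color, but all 15 pink, all 2 ivory, and all 12 blue (fewer than 26), giving 15 + 26 + 26 + 26 + 2 + 26 + 12 + 26 = 159.
One more marble then forces some color to 27, so 159 + 1 = 160.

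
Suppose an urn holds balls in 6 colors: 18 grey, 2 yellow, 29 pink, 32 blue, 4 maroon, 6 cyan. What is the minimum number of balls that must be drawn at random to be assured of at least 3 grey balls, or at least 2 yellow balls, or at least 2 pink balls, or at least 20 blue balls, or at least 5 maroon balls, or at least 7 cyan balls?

34

The worst case stops just short of every target: 2 grey, 1 yellow, 1 pink, 19 blue, 4 maroon, 6 cyan — 2 + 1 + 1 + 19 + 4 + 6 = 33 balls.
One more ball must push some color to its target, so 33 + 1 = 34.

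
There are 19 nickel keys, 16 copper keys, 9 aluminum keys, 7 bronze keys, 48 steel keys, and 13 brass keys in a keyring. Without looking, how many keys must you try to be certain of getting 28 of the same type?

92

In the worst case we take at most 27 of each type, but all 19 nickel, all 16 copper, all 9 aluminum, all 7 bronze, and all 13 brass (fewer than 27), giving 19 + 16 + 9 + 7 + 27 + 13 = 91.
One more key then forces some type to 28, so 91 + 1 = 92.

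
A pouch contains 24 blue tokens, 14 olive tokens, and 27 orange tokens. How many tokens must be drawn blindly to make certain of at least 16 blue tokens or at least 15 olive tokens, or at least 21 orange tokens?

50

The worst case stops just short of every target: 15 blue, 14 olive, 20 orange — 15 + 14 + 20 = 49 tokens.
One more token must push some color to its target, so 49 + 1 = 50.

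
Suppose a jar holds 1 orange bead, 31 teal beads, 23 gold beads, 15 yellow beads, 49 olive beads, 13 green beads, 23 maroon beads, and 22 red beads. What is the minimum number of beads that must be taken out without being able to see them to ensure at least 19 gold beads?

173

To avoid gold beads as long as possible, exhaust the other 7 colors first.
The worst case draws every non-gold bead first: 1 + 31 + 15 + 49 + 13 + 23 + 22 = 154.
The next 19 draws are then forced to be gold, giving 154 + 19 = 173.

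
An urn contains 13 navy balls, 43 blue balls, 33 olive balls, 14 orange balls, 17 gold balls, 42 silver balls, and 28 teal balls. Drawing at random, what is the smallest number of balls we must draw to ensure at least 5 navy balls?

182

The worst case draws every non-navy ball first: 43 + 33 + 14 + 17 + 42 + 28 = 177.
The next 5 draws are then forced to be navy, giving 177 + 5 = 182.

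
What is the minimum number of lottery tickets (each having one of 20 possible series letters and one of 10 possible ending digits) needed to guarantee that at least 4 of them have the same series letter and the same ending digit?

There are 20 × 10 = 200 (series letter, ending digit) combinations acting as pigeonholes.
With 200 × 3 = 600 lottery tickets we could place exactly 3 in each, with no (series letter, ending digit) pair reaching 4.
One more forces some (series letter, ending digit) pair to hold 4, so 600 + 1 = 601.

601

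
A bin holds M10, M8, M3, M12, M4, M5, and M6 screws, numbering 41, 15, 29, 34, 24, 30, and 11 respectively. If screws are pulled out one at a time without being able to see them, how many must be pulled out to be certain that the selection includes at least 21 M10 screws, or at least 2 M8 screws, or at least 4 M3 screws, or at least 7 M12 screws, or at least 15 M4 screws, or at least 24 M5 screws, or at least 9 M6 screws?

Each of the 7 sizes has its own threshold; avoid all of them simultaneously.
The worst case stops just short of every target: 20 M10, 1 M8, 3 M3, 6 M12, 14 M4, 23 M5, 8 M6 — 20 + 1 + 3 + 6 + 14 + 23 + 8 = 75 screws.
One more screw must push some size to its target, so 75 + 1 = 76.

76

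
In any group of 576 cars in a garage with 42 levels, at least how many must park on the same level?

The 576 cars fall into 42 levels.
If each of the 42 levels held at most 13, the total would be at most 42 × 13 = 546 < 576, a contradiction.
So at least one holds ⌈576/42⌉ = 14.

14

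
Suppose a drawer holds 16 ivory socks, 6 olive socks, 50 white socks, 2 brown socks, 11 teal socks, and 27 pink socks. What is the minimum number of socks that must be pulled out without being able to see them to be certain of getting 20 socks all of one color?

74

Treat the 6 colors as pigeonholes.
In the worst case we take at most 19 of each color, but all 16 ivory, all 6 olive, all 2 brown, and all 11 teal (fewer than 19), giving 16 + 6 + 19 + 2 + 11 + 19 = 73.
One more sock then forces some color to 20, so 73 + 1 = 74.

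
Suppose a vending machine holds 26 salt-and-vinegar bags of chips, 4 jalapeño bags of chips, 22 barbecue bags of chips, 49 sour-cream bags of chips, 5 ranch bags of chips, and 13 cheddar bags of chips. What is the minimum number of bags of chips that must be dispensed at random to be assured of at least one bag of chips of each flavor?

The hardest flavor to obtain is jalapeño: we could draw every other bag of chips first — 119 − 4 = 115 bags of chips — without a single jalapeño one.
The next draw must be jalapeño, so 115 + 1 = 116.

116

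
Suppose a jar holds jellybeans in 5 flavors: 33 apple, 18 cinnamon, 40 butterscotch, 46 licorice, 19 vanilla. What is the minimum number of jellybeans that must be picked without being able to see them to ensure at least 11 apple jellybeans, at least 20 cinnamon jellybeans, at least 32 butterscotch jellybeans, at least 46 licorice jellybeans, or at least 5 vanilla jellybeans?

109

The worst case stops just short of every target: 10 apple, all 18 cinnamon, 31 butterscotch, 45 licorice, 4 vanilla — 10 + 18 + 31 + 45 + 4 = 108 jellybeans.
One more jellybean must push some flavor to its target, so 108 + 1 = 109.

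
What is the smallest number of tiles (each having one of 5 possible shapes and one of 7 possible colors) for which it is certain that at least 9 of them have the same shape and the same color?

There are 5 × 7 = 35 (shape, color) combinations acting as pigeonholes.
With 35 × 8 = 280 tiles we could place exactly 8 in each, with no (shape, color) pair reaching 9.
One more forces some (shape, color) pair to hold 9, so 280 + 1 = 281.

281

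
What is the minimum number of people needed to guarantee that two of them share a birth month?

13

There are 12 months of the year acting as pigeonholes.
With 12 people we could place one in each, avoiding any repeat.
One more forces some class to hold 2, so 12 + 1 = 13.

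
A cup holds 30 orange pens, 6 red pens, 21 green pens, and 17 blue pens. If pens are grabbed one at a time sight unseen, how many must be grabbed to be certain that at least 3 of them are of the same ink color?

Treat the 4 ink colors as pigeonholes.
The worst case takes 2 pens of each ink color without reaching 3 of any: 4 × 2 = 8.
The next pen must bring some ink color to 3, so 8 + 1 = 9.

9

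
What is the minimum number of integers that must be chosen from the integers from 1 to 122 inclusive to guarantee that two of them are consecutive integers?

Partition {1, …, 122} into 61 pairs: {1,2}, {3,4}, …, {121,122}.
Choosing 61 integers — say the 61 even numbers 2, 4, …, 122 — takes one from each pair and avoids the property.
Choosing 62 forces two into the same pair by pigeonhole, and those are consecutive. So 62.

62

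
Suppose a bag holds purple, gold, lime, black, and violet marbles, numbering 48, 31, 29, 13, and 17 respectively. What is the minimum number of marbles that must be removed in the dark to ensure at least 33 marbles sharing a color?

123

Treat the 5 colors as pigeonholes.
In the worst case we take at most 32 of each color, but all 31 gold, all 29 lime, all 13 black, and all 17 violet (fewer than 32), giving 32 + 31 + 29 + 13 + 17 = 122.
One more marble then forces some color to 33, so 122 + 1 = 123.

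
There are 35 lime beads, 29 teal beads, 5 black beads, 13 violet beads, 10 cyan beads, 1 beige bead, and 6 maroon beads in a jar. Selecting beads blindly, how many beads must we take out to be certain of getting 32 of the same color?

96

Treat the 7 colors as pigeonholes.
In the worst case we take at most 31 of each color, but all 29 teal, all 5 black, all 13 violet, all 10 cyan, all 1 beige, and all 6 maroon (fewer than 31), giving 31 + 29 + 5 + 13 + 10 + 1 + 6 = 95.
One more bead then forces some color to 32, so 95 + 1 = 96.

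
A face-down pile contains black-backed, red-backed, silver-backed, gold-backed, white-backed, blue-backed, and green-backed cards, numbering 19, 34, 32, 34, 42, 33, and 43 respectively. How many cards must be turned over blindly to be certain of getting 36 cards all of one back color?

In the worst case we take at most 35 of each back color, but all 19 black-backed, all 34 red-backed, all 32 silver-backed, all 34 gold-backed, and all 33 blue-backed (fewer than 35), giving 19 + 34 + 32 + 34 + 35 + 33 + 35 = 222.
One more card then forces some back color to 36, so 222 + 1 = 223.

223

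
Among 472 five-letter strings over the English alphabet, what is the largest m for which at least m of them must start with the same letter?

19

If each of the 26 possible first letters held at most 18, the total would be at most 26 × 18 = 468 < 472, a contradiction.
So at least one holds ⌈472/26⌉ = 19.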